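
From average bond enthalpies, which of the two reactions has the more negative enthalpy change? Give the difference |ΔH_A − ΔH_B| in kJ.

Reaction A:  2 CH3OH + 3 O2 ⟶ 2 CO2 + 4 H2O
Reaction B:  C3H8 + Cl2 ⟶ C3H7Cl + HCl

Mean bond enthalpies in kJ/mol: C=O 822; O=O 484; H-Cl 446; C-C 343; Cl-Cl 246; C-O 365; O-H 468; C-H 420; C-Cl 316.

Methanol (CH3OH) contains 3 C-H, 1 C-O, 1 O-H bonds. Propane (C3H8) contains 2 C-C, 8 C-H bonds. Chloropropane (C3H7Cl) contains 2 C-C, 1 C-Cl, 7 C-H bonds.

Reaction A, by 1298 kJ

Reaction A:
  Bonds broken (reactants):
    C-H: 6 × 420 = 2520
    C-O: 2 × 365 = 730
    O-H: 2 × 468 = 936
    O=O: 3 × 484 = 1452
    Σ(broken) = 5638 kJ
  Bonds formed (products):
    C=O: 4 × 822 = 3288
    O-H: 8 × 468 = 3744
    Σ(formed) = 7032 kJ
  ΔH_A = 5638 − 7032 = −1394 kJ
Reaction B:
  Bonds broken (reactants):
    C-C: 2 × 343 = 686
    C-H: 8 × 420 = 3360
    Cl-Cl: 1 × 246 = 246
    Σ(broken) = 4292 kJ
  Bonds formed (products):
    C-C: 2 × 343 = 686
    C-Cl: 1 × 316 = 316
    C-H: 7 × 420 = 2940
    H-Cl: 1 × 446 = 446
    Σ(formed) = 4388 kJ
  ΔH_B = 4292 − 4388 = −96 kJ
ΔH_A − ΔH_B = −1298 kJ, so reaction A has the more negative ΔH; |ΔH_A − ΔH_B| = 1298 kJ.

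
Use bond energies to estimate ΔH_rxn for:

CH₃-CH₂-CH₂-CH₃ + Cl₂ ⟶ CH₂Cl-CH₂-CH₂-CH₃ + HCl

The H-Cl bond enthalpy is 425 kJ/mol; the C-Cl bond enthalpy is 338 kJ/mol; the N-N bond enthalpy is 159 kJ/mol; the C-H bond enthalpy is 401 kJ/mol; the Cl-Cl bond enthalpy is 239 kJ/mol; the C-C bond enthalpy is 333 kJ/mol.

ΔH ≈ −123 kJ

Bonds broken (reactants):
  C-C: 3 × 333 = 999
  C-H: 10 × 401 = 4010
  Cl-Cl: 1 × 239 = 239
  Σ(broken) = 5248 kJ
Bonds formed (products):
  C-C: 3 × 333 = 999
  C-Cl: 1 × 338 = 338
  C-H: 9 × 401 = 3609
  H-Cl: 1 × 425 = 425
  Σ(formed) = 5371 kJ
ΔH = Σ(broken) − Σ(formed) = 5248 − 5371 = −123 kJ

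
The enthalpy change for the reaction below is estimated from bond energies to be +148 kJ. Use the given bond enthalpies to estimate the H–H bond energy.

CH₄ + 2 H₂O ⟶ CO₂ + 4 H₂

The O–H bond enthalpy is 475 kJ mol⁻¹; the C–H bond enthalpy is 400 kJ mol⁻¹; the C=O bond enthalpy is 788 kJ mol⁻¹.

Let D be the H–H bond energy.
Σ(broken) = 4×400 + 4×475 = 3500
Σ(formed) = 2×788 + 4×D = 1576 + 4D
ΔH = Σ(broken) − Σ(formed) = (3500) − (1576 + 4D) = +1924 − 4D
Setting this equal to +148 kJ gives 4D = 1776, so D = 444 kJ/mol.

D(H–H) ≈ 444 kJ/mol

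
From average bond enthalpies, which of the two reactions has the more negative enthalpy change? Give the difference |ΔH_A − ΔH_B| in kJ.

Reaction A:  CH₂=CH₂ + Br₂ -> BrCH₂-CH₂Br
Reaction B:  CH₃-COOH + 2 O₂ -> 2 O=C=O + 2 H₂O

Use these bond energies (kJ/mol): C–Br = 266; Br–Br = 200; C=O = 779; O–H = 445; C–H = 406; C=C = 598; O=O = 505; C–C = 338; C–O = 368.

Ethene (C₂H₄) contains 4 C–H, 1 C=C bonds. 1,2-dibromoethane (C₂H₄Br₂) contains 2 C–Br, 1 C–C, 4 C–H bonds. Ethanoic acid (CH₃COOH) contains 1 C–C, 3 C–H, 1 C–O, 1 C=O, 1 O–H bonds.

Reaction B, by 666 kJ

Reaction A:
  Bonds broken (reactants):
    Br–Br: 1 × 200 = 200
    C–H: 4 × 406 = 1624
    C=C: 1 × 598 = 598
    Σ(broken) = 2422 kJ
  Bonds formed (products):
    C–Br: 2 × 266 = 532
    C–C: 1 × 338 = 338
    C–H: 4 × 406 = 1624
    Σ(formed) = 2494 kJ
  ΔH_A = 2422 − 2494 = −72 kJ
Reaction B:
  Bonds broken (reactants):
    C–C: 1 × 338 = 338
    C–H: 3 × 406 = 1218
    C–O: 1 × 368 = 368
    C=O: 1 × 779 = 779
    O–H: 1 × 445 = 445
    O=O: 2 × 505 = 1010
    Σ(broken) = 4158 kJ
  Bonds formed (products):
    C=O: 4 × 779 = 3116
    O–H: 4 × 445 = 1780
    Σ(formed) = 4896 kJ
  ΔH_B = 4158 − 4896 = −738 kJ
ΔH_A − ΔH_B = +666 kJ, so reaction B has the more negative ΔH; |ΔH_A − ΔH_B| = 666 kJ.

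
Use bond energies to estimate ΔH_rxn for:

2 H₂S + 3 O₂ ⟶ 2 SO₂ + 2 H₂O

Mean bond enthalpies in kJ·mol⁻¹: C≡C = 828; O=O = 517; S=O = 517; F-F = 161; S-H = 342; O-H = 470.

Bonds broken (reactants):
  O=O: 3 × 517 = 1551
  S-H: 4 × 342 = 1368
  Σ(broken) = 2919 kJ
Bonds formed (products):
  O-H: 4 × 470 = 1880
  S=O: 4 × 517 = 2068
  Σ(formed) = 3948 kJ
ΔH = Σ(broken) − Σ(formed) = 2919 − 3948 = −1029 kJ

ΔH ≈ −1029 kJ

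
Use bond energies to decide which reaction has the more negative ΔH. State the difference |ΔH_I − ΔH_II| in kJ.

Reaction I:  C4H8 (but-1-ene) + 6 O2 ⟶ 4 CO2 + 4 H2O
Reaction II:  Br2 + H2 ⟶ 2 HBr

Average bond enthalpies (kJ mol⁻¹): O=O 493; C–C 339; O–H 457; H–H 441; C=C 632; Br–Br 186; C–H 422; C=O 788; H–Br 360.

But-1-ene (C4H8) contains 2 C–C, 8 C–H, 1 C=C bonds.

Reaction I, by 2223 kJ

Reaction I:
  Bonds broken (reactants):
    C–C: 2 × 339 = 678
    C–H: 8 × 422 = 3376
    C=C: 1 × 632 = 632
    O=O: 6 × 493 = 2958
    Σ(broken) = 7644 kJ
  Bonds formed (products):
    C=O: 8 × 788 = 6304
    O–H: 8 × 457 = 3656
    Σ(formed) = 9960 kJ
  ΔH_I = 7644 − 9960 = −2316 kJ
Reaction II:
  Bonds broken (reactants):
    Br–Br: 1 × 186 = 186
    H–H: 1 × 441 = 441
    Σ(broken) = 627 kJ
  Bonds formed (products):
    H–Br: 2 × 360 = 720
    Σ(formed) = 720 kJ
  ΔH_II = 627 − 720 = −93 kJ
ΔH_I − ΔH_II = −2223 kJ, so reaction I has the more negative ΔH; |ΔH_I − ΔH_II| = 2223 kJ.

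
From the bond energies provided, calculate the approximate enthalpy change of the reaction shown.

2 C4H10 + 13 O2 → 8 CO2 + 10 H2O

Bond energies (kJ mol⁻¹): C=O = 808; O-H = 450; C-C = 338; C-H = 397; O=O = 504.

Bonds broken (reactants):
  C-C: 6 × 338 = 2028
  C-H: 20 × 397 = 7940
  O=O: 13 × 504 = 6552
  Σ(broken) = 16520 kJ
Bonds formed (products):
  C=O: 16 × 808 = 12928
  O-H: 20 × 450 = 9000
  Σ(formed) = 21928 kJ
ΔH = Σ(broken) − Σ(formed) = 16520 − 21928 = −5408 kJ

ΔH ≈ −5408 kJ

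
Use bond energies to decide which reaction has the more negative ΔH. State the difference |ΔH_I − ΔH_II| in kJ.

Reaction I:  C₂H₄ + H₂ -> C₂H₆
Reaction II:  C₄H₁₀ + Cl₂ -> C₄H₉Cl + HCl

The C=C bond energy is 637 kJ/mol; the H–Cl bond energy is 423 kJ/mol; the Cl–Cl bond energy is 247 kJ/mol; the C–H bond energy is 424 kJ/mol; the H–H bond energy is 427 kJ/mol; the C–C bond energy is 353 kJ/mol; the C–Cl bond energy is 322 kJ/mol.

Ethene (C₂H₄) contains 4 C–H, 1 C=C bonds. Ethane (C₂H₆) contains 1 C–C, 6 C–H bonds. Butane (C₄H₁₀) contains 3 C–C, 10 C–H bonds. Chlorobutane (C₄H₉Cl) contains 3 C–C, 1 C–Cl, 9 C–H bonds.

Reaction I, by 63 kJ

Reaction I:
  Bonds broken (reactants):
    C–H: 4 × 424 = 1696
    C=C: 1 × 637 = 637
    H–H: 1 × 427 = 427
    Σ(broken) = 2760 kJ
  Bonds formed (products):
    C–C: 1 × 353 = 353
    C–H: 6 × 424 = 2544
    Σ(formed) = 2897 kJ
  ΔH_I = 2760 − 2897 = −137 kJ
Reaction II:
  Bonds broken (reactants):
    C–C: 3 × 353 = 1059
    C–H: 10 × 424 = 4240
    Cl–Cl: 1 × 247 = 247
    Σ(broken) = 5546 kJ
  Bonds formed (products):
    C–C: 3 × 353 = 1059
    C–Cl: 1 × 322 = 322
    C–H: 9 × 424 = 3816
    H–Cl: 1 × 423 = 423
    Σ(formed) = 5620 kJ
  ΔH_II = 5546 − 5620 = −74 kJ
ΔH_I − ΔH_II = −63 kJ, so reaction I has the more negative ΔH; |ΔH_I − ΔH_II| = 63 kJ.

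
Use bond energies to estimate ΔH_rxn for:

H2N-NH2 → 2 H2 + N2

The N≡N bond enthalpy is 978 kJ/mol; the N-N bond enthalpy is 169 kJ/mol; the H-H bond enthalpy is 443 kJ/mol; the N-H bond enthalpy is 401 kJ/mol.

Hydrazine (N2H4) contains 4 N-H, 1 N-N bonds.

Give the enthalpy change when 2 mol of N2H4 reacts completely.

Bonds broken (reactants):
  N-H: 4 × 401 = 1604
  N-N: 1 × 169 = 169
  Σ(broken) = 1773 kJ
Bonds formed (products):
  H-H: 2 × 443 = 886
  N≡N: 1 × 978 = 978
  Σ(formed) = 1864 kJ
ΔH = Σ(broken) − Σ(formed) = 1773 − 1864 = −91 kJ
For 2× the reaction as written: 2 × (−91) = −182 kJ

ΔH = −182 kJ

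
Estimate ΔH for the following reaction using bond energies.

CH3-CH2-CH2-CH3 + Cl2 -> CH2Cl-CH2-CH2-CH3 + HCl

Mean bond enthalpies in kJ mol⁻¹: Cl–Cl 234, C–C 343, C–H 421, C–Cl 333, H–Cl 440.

Bonds broken (reactants):
  C–C: 3 × 343 = 1029
  C–H: 10 × 421 = 4210
  Cl–Cl: 1 × 234 = 234
  Σ(broken) = 5473 kJ
Bonds formed (products):
  C–C: 3 × 343 = 1029
  C–Cl: 1 × 333 = 333
  C–H: 9 × 421 = 3789
  H–Cl: 1 × 440 = 440
  Σ(formed) = 5591 kJ
ΔH = Σ(broken) − Σ(formed) = 5473 − 5591 = −118 kJ

ΔH ≈ −118 kJ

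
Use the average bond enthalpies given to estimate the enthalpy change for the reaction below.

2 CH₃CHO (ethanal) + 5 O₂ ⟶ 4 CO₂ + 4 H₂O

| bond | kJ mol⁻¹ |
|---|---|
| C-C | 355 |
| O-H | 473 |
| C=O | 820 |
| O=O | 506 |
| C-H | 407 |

ΔH ≈ −2208 kJ

Bonds broken (reactants):
  C-C: 2 × 355 = 710
  C-H: 8 × 407 = 3256
  C=O: 2 × 820 = 1640
  O=O: 5 × 506 = 2530
  Σ(broken) = 8136 kJ
Bonds formed (products):
  C=O: 8 × 820 = 6560
  O-H: 8 × 473 = 3784
  Σ(formed) = 10344 kJ
ΔH = Σ(broken) − Σ(formed) = 8136 − 10344 = −2208 kJ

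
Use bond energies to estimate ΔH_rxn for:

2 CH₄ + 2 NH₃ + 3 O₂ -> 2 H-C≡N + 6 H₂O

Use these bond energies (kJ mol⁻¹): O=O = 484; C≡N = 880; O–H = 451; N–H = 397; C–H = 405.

ΔH ≈ −908 kJ

Bonds broken (reactants):
  C–H: 8 × 405 = 3240
  N–H: 6 × 397 = 2382
  O=O: 3 × 484 = 1452
  Σ(broken) = 7074 kJ
Bonds formed (products):
  C≡N: 2 × 880 = 1760
  C–H: 2 × 405 = 810
  O–H: 12 × 451 = 5412
  Σ(formed) = 7982 kJ
ΔH = Σ(broken) − Σ(formed) = 7074 − 7982 = −908 kJ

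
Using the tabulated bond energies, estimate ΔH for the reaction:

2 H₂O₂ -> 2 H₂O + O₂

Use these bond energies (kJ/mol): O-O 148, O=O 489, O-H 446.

ΔH ≈ −193 kJ

Bonds broken (reactants):
  O-H: 4 × 446 = 1784
  O-O: 2 × 148 = 296
  Σ(broken) = 2080 kJ
Bonds formed (products):
  O-H: 4 × 446 = 1784
  O=O: 1 × 489 = 489
  Σ(formed) = 2273 kJ
ΔH = Σ(broken) − Σ(formed) = 2080 − 2273 = −193 kJ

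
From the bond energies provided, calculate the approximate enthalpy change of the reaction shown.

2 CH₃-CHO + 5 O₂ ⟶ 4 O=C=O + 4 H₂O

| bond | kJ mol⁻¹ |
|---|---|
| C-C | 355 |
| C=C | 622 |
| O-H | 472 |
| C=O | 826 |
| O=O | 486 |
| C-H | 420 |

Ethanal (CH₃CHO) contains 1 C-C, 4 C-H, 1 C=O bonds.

ΔH ≈ −2232 kJ

Bonds broken (reactants):
  C-C: 2 × 355 = 710
  C-H: 8 × 420 = 3360
  C=O: 2 × 826 = 1652
  O=O: 5 × 486 = 2430
  Σ(broken) = 8152 kJ
Bonds formed (products):
  C=O: 8 × 826 = 6608
  O-H: 8 × 472 = 3776
  Σ(formed) = 10384 kJ
ΔH = Σ(broken) − Σ(formed) = 8152 − 10384 = −2232 kJ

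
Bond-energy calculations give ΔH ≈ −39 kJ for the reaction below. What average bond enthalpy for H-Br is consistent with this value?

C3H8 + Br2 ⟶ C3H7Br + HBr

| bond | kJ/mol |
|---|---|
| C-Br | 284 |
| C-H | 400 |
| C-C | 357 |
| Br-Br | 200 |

Let D be the H-Br bond energy.
Σ(broken) = 1×200 + 2×357 + 8×400 = 4114
Σ(formed) = 1×284 + 2×357 + 7×400 + 1×D = 3798 + D
ΔH = Σ(broken) − Σ(formed) = (4114) − (3798 + D) = +316 − D
Setting this equal to −39 kJ gives D = 355 kJ/mol.

D(H-Br) ≈ 355 kJ/mol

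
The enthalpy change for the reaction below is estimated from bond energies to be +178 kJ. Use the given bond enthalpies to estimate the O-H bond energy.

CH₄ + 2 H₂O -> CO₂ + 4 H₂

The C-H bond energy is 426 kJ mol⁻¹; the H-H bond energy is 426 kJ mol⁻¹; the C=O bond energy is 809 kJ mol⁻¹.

D(O-H) ≈ 449 kJ/mol

Let D be the O-H bond energy.
Σ(broken) = 4×426 + 4×D = 1704 + 4D
Σ(formed) = 2×809 + 4×426 = 3322
ΔH = Σ(broken) − Σ(formed) = (1704 + 4D) − (3322) = −1618 + 4D
Setting this equal to +178 kJ gives 4D = 1796, so D = 449 kJ/mol.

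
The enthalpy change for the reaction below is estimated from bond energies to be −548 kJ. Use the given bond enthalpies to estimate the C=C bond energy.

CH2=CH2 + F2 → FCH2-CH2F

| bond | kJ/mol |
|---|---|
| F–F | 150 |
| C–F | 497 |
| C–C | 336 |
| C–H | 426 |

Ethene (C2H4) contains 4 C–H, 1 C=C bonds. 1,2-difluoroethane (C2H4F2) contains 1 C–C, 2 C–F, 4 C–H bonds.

Let D be the C=C bond energy.
Σ(broken) = 4×426 + 1×D + 1×150 = 1854 + D
Σ(formed) = 1×336 + 2×497 + 4×426 = 3034
ΔH = Σ(broken) − Σ(formed) = (1854 + D) − (3034) = −1180 + D
Setting this equal to −548 kJ gives D = 632 kJ/mol.

D(C=C) ≈ 632 kJ/mol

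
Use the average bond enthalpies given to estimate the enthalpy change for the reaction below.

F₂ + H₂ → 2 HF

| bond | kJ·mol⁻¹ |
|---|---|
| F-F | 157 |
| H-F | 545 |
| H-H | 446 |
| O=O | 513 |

Bonds broken (reactants):
  F-F: 1 × 157 = 157
  H-H: 1 × 446 = 446
  Σ(broken) = 603 kJ
Bonds formed (products):
  H-F: 2 × 545 = 1090
  Σ(formed) = 1090 kJ
ΔH = Σ(broken) − Σ(formed) = 603 − 1090 = −487 kJ

ΔH ≈ −487 kJ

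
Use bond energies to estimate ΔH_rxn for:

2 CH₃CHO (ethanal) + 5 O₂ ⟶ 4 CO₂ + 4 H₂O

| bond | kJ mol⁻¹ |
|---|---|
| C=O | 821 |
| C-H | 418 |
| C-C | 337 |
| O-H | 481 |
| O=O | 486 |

ΔH ≈ −2326 kJ

Bonds broken (reactants):
  C-C: 2 × 337 = 674
  C-H: 8 × 418 = 3344
  C=O: 2 × 821 = 1642
  O=O: 5 × 486 = 2430
  Σ(broken) = 8090 kJ
Bonds formed (products):
  C=O: 8 × 821 = 6568
  O-H: 8 × 481 = 3848
  Σ(formed) = 10416 kJ
ΔH = Σ(broken) − Σ(formed) = 8090 − 10416 = −2326 kJ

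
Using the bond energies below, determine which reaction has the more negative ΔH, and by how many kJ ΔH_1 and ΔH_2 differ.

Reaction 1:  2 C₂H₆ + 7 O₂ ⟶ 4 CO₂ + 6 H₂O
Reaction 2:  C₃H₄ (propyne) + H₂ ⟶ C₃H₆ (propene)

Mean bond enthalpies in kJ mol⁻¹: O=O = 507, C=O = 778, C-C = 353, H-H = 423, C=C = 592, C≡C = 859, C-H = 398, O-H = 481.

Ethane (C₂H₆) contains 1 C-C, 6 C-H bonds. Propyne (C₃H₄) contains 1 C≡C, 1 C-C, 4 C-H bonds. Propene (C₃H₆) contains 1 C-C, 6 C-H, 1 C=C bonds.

Reaction 1, by 2859 kJ

Reaction 1:
  Bonds broken (reactants):
    C-C: 2 × 353 = 706
    C-H: 12 × 398 = 4776
    O=O: 7 × 507 = 3549
    Σ(broken) = 9031 kJ
  Bonds formed (products):
    C=O: 8 × 778 = 6224
    O-H: 12 × 481 = 5772
    Σ(formed) = 11996 kJ
  ΔH_1 = 9031 − 11996 = −2965 kJ
Reaction 2:
  Bonds broken (reactants):
    C≡C: 1 × 859 = 859
    C-C: 1 × 353 = 353
    C-H: 4 × 398 = 1592
    H-H: 1 × 423 = 423
    Σ(broken) = 3227 kJ
  Bonds formed (products):
    C-C: 1 × 353 = 353
    C-H: 6 × 398 = 2388
    C=C: 1 × 592 = 592
    Σ(formed) = 3333 kJ
  ΔH_2 = 3227 − 3333 = −106 kJ
ΔH_1 − ΔH_2 = −2859 kJ, so reaction 1 has the more negative ΔH; |ΔH_1 − ΔH_2| = 2859 kJ.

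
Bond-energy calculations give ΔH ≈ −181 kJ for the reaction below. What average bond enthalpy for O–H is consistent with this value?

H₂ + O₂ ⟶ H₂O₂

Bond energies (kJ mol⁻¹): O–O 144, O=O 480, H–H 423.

D(O–H) ≈ 470 kJ/mol

Let D be the O–H bond energy.
Σ(broken) = 1×423 + 1×480 = 903
Σ(formed) = 2×D + 1×144 = 144 + 2D
ΔH = Σ(broken) − Σ(formed) = (903) − (144 + 2D) = +759 − 2D
Setting this equal to −181 kJ gives 2D = 940, so D = 470 kJ/mol.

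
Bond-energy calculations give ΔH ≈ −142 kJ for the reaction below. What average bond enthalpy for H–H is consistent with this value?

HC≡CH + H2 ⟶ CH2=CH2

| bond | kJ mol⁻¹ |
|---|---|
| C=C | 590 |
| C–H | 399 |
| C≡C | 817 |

Let D be the H–H bond energy.
Σ(broken) = 1×817 + 2×399 + 1×D = 1615 + D
Σ(formed) = 4×399 + 1×590 = 2186
ΔH = Σ(broken) − Σ(formed) = (1615 + D) − (2186) = −571 + D
Setting this equal to −142 kJ gives D = 429 kJ/mol.

D(H–H) ≈ 429 kJ/mol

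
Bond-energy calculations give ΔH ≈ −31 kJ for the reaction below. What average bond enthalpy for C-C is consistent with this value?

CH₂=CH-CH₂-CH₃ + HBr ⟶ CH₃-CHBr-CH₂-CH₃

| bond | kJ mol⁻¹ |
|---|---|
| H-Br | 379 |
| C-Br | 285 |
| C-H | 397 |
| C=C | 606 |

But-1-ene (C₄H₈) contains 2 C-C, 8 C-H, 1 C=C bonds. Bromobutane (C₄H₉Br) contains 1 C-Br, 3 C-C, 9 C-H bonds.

D(C-C) ≈ 334 kJ/mol

Let D be the C-C bond energy.
Σ(broken) = 2×D + 8×397 + 1×606 + 1×379 = 4161 + 2D
Σ(formed) = 1×285 + 3×D + 9×397 = 3858 + 3D
ΔH = Σ(broken) − Σ(formed) = (4161 + 2D) − (3858 + 3D) = +303 − D
Setting this equal to −31 kJ gives D = 334 kJ/mol.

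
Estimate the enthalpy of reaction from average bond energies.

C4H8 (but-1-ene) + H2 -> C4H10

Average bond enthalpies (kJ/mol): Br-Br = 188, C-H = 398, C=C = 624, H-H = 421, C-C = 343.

ΔH ≈ −94 kJ

Bonds broken (reactants):
  C-C: 2 × 343 = 686
  C-H: 8 × 398 = 3184
  C=C: 1 × 624 = 624
  H-H: 1 × 421 = 421
  Σ(broken) = 4915 kJ
Bonds formed (products):
  C-C: 3 × 343 = 1029
  C-H: 10 × 398 = 3980
  Σ(formed) = 5009 kJ
ΔH = Σ(broken) − Σ(formed) = 4915 − 5009 = −94 kJ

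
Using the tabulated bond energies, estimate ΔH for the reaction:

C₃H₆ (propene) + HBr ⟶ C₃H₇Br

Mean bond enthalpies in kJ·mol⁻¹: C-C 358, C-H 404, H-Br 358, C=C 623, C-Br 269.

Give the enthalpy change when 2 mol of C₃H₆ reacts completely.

ΔH = −100 kJ

Bonds broken (reactants):
  C-C: 1 × 358 = 358
  C-H: 6 × 404 = 2424
  C=C: 1 × 623 = 623
  H-Br: 1 × 358 = 358
  Σ(broken) = 3763 kJ
Bonds formed (products):
  C-Br: 1 × 269 = 269
  C-C: 2 × 358 = 716
  C-H: 7 × 404 = 2828
  Σ(formed) = 3813 kJ
ΔH = Σ(broken) − Σ(formed) = 3763 − 3813 = −50 kJ
For 2× the reaction as written: 2 × (−50) = −100 kJ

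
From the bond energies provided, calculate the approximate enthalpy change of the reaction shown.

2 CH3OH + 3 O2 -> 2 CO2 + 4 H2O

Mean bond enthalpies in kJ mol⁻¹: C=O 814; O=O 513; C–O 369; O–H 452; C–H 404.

Bonds broken (reactants):
  C–H: 6 × 404 = 2424
  C–O: 2 × 369 = 738
  O–H: 2 × 452 = 904
  O=O: 3 × 513 = 1539
  Σ(broken) = 5605 kJ
Bonds formed (products):
  C=O: 4 × 814 = 3256
  O–H: 8 × 452 = 3616
  Σ(formed) = 6872 kJ
ΔH = Σ(broken) − Σ(formed) = 5605 − 6872 = −1267 kJ

ΔH ≈ −1267 kJ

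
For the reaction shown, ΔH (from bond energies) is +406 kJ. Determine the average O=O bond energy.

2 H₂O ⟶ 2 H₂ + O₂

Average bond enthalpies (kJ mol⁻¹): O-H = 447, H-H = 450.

D(O=O) ≈ 482 kJ/mol

Let D be the O=O bond energy.
Σ(broken) = 4×447 = 1788
Σ(formed) = 2×450 + 1×D = 900 + D
ΔH = Σ(broken) − Σ(formed) = (1788) − (900 + D) = +888 − D
Setting this equal to +406 kJ gives D = 482 kJ/mol.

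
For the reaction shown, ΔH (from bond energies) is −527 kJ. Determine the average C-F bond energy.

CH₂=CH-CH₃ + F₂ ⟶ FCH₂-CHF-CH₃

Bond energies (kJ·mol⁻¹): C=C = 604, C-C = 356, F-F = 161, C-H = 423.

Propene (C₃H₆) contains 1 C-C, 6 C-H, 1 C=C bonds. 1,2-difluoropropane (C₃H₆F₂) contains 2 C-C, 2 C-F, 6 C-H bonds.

D(C-F) ≈ 468 kJ/mol

Let D be the C-F bond energy.
Σ(broken) = 1×356 + 6×423 + 1×604 + 1×161 = 3659
Σ(formed) = 2×356 + 2×D + 6×423 = 3250 + 2D
ΔH = Σ(broken) − Σ(formed) = (3659) − (3250 + 2D) = +409 − 2D
Setting this equal to −527 kJ gives 2D = 936, so D = 468 kJ/mol.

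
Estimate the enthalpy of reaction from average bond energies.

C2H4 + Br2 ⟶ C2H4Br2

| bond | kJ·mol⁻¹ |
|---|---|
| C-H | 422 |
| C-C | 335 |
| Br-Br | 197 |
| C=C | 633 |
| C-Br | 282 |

Bonds broken (reactants):
  Br-Br: 1 × 197 = 197
  C-H: 4 × 422 = 1688
  C=C: 1 × 633 = 633
  Σ(broken) = 2518 kJ
Bonds formed (products):
  C-Br: 2 × 282 = 564
  C-C: 1 × 335 = 335
  C-H: 4 × 422 = 1688
  Σ(formed) = 2587 kJ
ΔH = Σ(broken) − Σ(formed) = 2518 − 2587 = −69 kJ

ΔH ≈ −69 kJ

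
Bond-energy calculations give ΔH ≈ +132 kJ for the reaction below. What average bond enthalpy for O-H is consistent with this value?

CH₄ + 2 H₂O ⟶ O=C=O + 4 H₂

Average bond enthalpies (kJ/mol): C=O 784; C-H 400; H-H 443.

Let D be the O-H bond energy.
Σ(broken) = 4×400 + 4×D = 1600 + 4D
Σ(formed) = 2×784 + 4×443 = 3340
ΔH = Σ(broken) − Σ(formed) = (1600 + 4D) − (3340) = −1740 + 4D
Setting this equal to +132 kJ gives 4D = 1872, so D = 468 kJ/mol.

D(O-H) ≈ 468 kJ/mol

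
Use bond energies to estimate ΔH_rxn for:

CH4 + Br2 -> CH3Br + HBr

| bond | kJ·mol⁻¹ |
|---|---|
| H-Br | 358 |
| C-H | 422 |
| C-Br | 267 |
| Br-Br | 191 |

Bonds broken (reactants):
  Br-Br: 1 × 191 = 191
  C-H: 4 × 422 = 1688
  Σ(broken) = 1879 kJ
Bonds formed (products):
  C-Br: 1 × 267 = 267
  C-H: 3 × 422 = 1266
  H-Br: 1 × 358 = 358
  Σ(formed) = 1891 kJ
ΔH = Σ(broken) − Σ(formed) = 1879 − 1891 = −12 kJ

ΔH ≈ −12 kJ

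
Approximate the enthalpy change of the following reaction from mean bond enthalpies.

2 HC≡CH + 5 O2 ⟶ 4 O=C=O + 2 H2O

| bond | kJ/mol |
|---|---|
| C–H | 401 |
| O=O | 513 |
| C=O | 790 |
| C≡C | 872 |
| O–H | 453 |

Bonds broken (reactants):
  C≡C: 2 × 872 = 1744
  C–H: 4 × 401 = 1604
  O=O: 5 × 513 = 2565
  Σ(broken) = 5913 kJ
Bonds formed (products):
  C=O: 8 × 790 = 6320
  O–H: 4 × 453 = 1812
  Σ(formed) = 8132 kJ
ΔH = Σ(broken) − Σ(formed) = 5913 − 8132 = −2219 kJ

ΔH ≈ −2219 kJ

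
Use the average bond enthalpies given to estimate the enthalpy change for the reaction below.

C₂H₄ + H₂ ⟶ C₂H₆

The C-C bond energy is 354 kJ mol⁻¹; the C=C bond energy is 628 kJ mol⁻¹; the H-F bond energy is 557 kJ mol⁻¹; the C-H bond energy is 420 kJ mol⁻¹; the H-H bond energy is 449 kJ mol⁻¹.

Bonds broken (reactants):
  C-H: 4 × 420 = 1680
  C=C: 1 × 628 = 628
  H-H: 1 × 449 = 449
  Σ(broken) = 2757 kJ
Bonds formed (products):
  C-C: 1 × 354 = 354
  C-H: 6 × 420 = 2520
  Σ(formed) = 2874 kJ
ΔH = Σ(broken) − Σ(formed) = 2757 − 2874 = −117 kJ

ΔH ≈ −117 kJ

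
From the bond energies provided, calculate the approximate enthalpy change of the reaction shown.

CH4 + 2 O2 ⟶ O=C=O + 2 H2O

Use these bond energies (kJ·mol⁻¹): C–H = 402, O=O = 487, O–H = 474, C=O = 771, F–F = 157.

ΔH ≈ −856 kJ

Bonds broken (reactants):
  C–H: 4 × 402 = 1608
  O=O: 2 × 487 = 974
  Σ(broken) = 2582 kJ
Bonds formed (products):
  C=O: 2 × 771 = 1542
  O–H: 4 × 474 = 1896
  Σ(formed) = 3438 kJ
ΔH = Σ(broken) − Σ(formed) = 2582 − 3438 = −856 kJ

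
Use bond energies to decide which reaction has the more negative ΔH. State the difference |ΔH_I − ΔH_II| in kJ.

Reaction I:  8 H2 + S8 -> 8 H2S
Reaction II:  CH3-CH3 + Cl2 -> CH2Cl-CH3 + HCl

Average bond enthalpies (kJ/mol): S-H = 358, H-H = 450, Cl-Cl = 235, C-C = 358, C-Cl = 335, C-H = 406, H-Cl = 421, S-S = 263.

Reaction I:
  Bonds broken (reactants):
    H-H: 8 × 450 = 3600
    S-S: 8 × 263 = 2104
    Σ(broken) = 5704 kJ
  Bonds formed (products):
    S-H: 16 × 358 = 5728
    Σ(formed) = 5728 kJ
  ΔH_I = 5704 − 5728 = −24 kJ
Reaction II:
  Bonds broken (reactants):
    C-C: 1 × 358 = 358
    C-H: 6 × 406 = 2436
    Cl-Cl: 1 × 235 = 235
    Σ(broken) = 3029 kJ
  Bonds formed (products):
    C-C: 1 × 358 = 358
    C-Cl: 1 × 335 = 335
    C-H: 5 × 406 = 2030
    H-Cl: 1 × 421 = 421
    Σ(formed) = 3144 kJ
  ΔH_II = 3029 − 3144 = −115 kJ
ΔH_I − ΔH_II = +91 kJ, so reaction II has the more negative ΔH; |ΔH_I − ΔH_II| = 91 kJ.

Reaction II, by 91 kJ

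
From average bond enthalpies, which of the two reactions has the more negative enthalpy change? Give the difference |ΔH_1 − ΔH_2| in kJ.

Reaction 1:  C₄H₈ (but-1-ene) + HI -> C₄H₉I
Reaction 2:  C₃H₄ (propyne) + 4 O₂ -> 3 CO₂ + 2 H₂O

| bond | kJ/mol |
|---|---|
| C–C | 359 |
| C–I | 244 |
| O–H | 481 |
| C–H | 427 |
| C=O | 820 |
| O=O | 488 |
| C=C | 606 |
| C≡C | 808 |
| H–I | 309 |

Reaction 1:
  Bonds broken (reactants):
    C–C: 2 × 359 = 718
    C–H: 8 × 427 = 3416
    C=C: 1 × 606 = 606
    H–I: 1 × 309 = 309
    Σ(broken) = 5049 kJ
  Bonds formed (products):
    C–C: 3 × 359 = 1077
    C–H: 9 × 427 = 3843
    C–I: 1 × 244 = 244
    Σ(formed) = 5164 kJ
  ΔH_1 = 5049 − 5164 = −115 kJ
Reaction 2:
  Bonds broken (reactants):
    C≡C: 1 × 808 = 808
    C–C: 1 × 359 = 359
    C–H: 4 × 427 = 1708
    O=O: 4 × 488 = 1952
    Σ(broken) = 4827 kJ
  Bonds formed (products):
    C=O: 6 × 820 = 4920
    O–H: 4 × 481 = 1924
    Σ(formed) = 6844 kJ
  ΔH_2 = 4827 − 6844 = −2017 kJ
ΔH_1 − ΔH_2 = +1902 kJ, so reaction 2 has the more negative ΔH; |ΔH_1 − ΔH_2| = 1902 kJ.

Reaction 2, by 1902 kJ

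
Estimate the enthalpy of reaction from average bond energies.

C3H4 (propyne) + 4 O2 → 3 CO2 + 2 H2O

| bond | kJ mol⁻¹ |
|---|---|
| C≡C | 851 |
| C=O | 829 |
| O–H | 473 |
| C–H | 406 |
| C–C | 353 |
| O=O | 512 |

ΔH ≈ −1990 kJ

Bonds broken (reactants):
  C≡C: 1 × 851 = 851
  C–C: 1 × 353 = 353
  C–H: 4 × 406 = 1624
  O=O: 4 × 512 = 2048
  Σ(broken) = 4876 kJ
Bonds formed (products):
  C=O: 6 × 829 = 4974
  O–H: 4 × 473 = 1892
  Σ(formed) = 6866 kJ
ΔH = Σ(broken) − Σ(formed) = 4876 − 6866 = −1990 kJ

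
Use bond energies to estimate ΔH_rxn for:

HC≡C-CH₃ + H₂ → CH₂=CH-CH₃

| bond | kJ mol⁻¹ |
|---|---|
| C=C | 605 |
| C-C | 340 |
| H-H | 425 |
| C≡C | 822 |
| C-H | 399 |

Bonds broken (reactants):
  C≡C: 1 × 822 = 822
  C-C: 1 × 340 = 340
  C-H: 4 × 399 = 1596
  H-H: 1 × 425 = 425
  Σ(broken) = 3183 kJ
Bonds formed (products):
  C-C: 1 × 340 = 340
  C-H: 6 × 399 = 2394
  C=C: 1 × 605 = 605
  Σ(formed) = 3339 kJ
ΔH = Σ(broken) − Σ(formed) = 3183 − 3339 = −156 kJ

ΔH ≈ −156 kJ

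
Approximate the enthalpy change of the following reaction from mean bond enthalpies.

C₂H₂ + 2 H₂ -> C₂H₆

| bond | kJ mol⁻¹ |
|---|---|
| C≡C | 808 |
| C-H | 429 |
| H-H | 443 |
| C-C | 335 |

ΔH ≈ −357 kJ

Bonds broken (reactants):
  C≡C: 1 × 808 = 808
  C-H: 2 × 429 = 858
  H-H: 2 × 443 = 886
  Σ(broken) = 2552 kJ
Bonds formed (products):
  C-C: 1 × 335 = 335
  C-H: 6 × 429 = 2574
  Σ(formed) = 2909 kJ
ΔH = Σ(broken) − Σ(formed) = 2552 − 2909 = −357 kJ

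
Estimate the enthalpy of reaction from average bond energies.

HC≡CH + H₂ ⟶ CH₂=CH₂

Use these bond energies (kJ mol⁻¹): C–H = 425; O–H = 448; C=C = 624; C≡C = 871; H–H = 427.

Bonds broken (reactants):
  C≡C: 1 × 871 = 871
  C–H: 2 × 425 = 850
  H–H: 1 × 427 = 427
  Σ(broken) = 2148 kJ
Bonds formed (products):
  C–H: 4 × 425 = 1700
  C=C: 1 × 624 = 624
  Σ(formed) = 2324 kJ
ΔH = Σ(broken) − Σ(formed) = 2148 − 2324 = −176 kJ

ΔH ≈ −176 kJ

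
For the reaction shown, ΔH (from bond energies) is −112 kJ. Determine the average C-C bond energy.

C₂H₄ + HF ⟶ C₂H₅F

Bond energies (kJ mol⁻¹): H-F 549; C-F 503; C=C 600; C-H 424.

Let D be the C-C bond energy.
Σ(broken) = 4×424 + 1×600 + 1×549 = 2845
Σ(formed) = 1×D + 1×503 + 5×424 = 2623 + D
ΔH = Σ(broken) − Σ(formed) = (2845) − (2623 + D) = +222 − D
Setting this equal to −112 kJ gives D = 334 kJ/mol.

D(C-C) ≈ 334 kJ/mol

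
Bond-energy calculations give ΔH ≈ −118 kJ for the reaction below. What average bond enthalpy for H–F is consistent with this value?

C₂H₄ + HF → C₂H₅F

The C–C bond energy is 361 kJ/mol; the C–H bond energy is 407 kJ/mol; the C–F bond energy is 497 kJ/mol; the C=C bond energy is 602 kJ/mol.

Let D be the H–F bond energy.
Σ(broken) = 4×407 + 1×602 + 1×D = 2230 + D
Σ(formed) = 1×361 + 1×497 + 5×407 = 2893
ΔH = Σ(broken) − Σ(formed) = (2230 + D) − (2893) = −663 + D
Setting this equal to −118 kJ gives D = 545 kJ/mol.

D(H–F) ≈ 545 kJ/mol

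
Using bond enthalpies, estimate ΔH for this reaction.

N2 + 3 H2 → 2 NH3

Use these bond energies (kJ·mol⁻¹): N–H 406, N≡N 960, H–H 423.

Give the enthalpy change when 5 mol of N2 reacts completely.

ΔH = −1035 kJ

Bonds broken (reactants):
  H–H: 3 × 423 = 1269
  N≡N: 1 × 960 = 960
  Σ(broken) = 2229 kJ
Bonds formed (products):
  N–H: 6 × 406 = 2436
  Σ(formed) = 2436 kJ
ΔH = Σ(broken) − Σ(formed) = 2229 − 2436 = −207 kJ
For 5× the reaction as written: 5 × (−207) = −1035 kJ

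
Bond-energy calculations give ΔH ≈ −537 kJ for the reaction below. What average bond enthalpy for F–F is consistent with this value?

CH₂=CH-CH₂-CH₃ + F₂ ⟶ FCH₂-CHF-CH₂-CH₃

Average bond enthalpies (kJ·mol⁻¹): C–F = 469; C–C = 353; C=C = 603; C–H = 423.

Let D be the F–F bond energy.
Σ(broken) = 2×353 + 8×423 + 1×603 + 1×D = 4693 + D
Σ(formed) = 3×353 + 2×469 + 8×423 = 5381
ΔH = Σ(broken) − Σ(formed) = (4693 + D) − (5381) = −688 + D
Setting this equal to −537 kJ gives D = 151 kJ/mol.

D(F–F) ≈ 151 kJ/mol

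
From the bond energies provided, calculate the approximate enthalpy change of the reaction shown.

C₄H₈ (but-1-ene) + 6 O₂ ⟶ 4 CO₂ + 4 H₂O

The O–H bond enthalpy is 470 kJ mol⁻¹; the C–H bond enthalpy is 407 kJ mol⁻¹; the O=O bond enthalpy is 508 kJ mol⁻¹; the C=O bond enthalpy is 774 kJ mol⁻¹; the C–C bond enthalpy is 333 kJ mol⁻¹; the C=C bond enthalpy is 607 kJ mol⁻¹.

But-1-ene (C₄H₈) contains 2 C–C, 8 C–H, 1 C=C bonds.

Bonds broken (reactants):
  C–C: 2 × 333 = 666
  C–H: 8 × 407 = 3256
  C=C: 1 × 607 = 607
  O=O: 6 × 508 = 3048
  Σ(broken) = 7577 kJ
Bonds formed (products):
  C=O: 8 × 774 = 6192
  O–H: 8 × 470 = 3760
  Σ(formed) = 9952 kJ
ΔH = Σ(broken) − Σ(formed) = 7577 − 9952 = −2375 kJ

ΔH ≈ −2375 kJ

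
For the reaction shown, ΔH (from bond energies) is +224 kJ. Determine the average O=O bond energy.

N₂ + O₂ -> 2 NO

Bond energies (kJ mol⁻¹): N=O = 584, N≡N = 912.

D(O=O) ≈ 480 kJ/mol

Let D be the O=O bond energy.
Σ(broken) = 1×912 + 1×D = 912 + D
Σ(formed) = 2×584 = 1168
ΔH = Σ(broken) − Σ(formed) = (912 + D) − (1168) = −256 + D
Setting this equal to +224 kJ gives D = 480 kJ/mol.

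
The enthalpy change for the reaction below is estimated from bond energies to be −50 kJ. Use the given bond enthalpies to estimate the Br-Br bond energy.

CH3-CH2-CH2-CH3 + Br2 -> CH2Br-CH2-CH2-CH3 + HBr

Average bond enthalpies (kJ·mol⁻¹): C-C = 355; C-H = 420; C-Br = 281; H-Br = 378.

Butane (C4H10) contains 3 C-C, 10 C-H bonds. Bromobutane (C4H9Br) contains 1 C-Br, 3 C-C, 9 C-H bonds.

D(Br-Br) ≈ 189 kJ/mol

Let D be the Br-Br bond energy.
Σ(broken) = 1×D + 3×355 + 10×420 = 5265 + D
Σ(formed) = 1×281 + 3×355 + 9×420 + 1×378 = 5504
ΔH = Σ(broken) − Σ(formed) = (5265 + D) − (5504) = −239 + D
Setting this equal to −50 kJ gives D = 189 kJ/mol.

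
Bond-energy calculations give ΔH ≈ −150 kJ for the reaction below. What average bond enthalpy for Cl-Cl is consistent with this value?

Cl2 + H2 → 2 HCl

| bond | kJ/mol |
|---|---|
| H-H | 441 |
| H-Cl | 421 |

D(Cl-Cl) ≈ 251 kJ/mol

Let D be the Cl-Cl bond energy.
Σ(broken) = 1×D + 1×441 = 441 + D
Σ(formed) = 2×421 = 842
ΔH = Σ(broken) − Σ(formed) = (441 + D) − (842) = −401 + D
Setting this equal to −150 kJ gives D = 251 kJ/mol.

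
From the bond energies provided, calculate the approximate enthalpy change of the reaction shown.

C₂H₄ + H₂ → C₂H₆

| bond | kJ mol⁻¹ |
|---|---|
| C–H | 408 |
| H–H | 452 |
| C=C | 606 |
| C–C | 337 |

Bonds broken (reactants):
  C–H: 4 × 408 = 1632
  C=C: 1 × 606 = 606
  H–H: 1 × 452 = 452
  Σ(broken) = 2690 kJ
Bonds formed (products):
  C–C: 1 × 337 = 337
  C–H: 6 × 408 = 2448
  Σ(formed) = 2785 kJ
ΔH = Σ(broken) − Σ(formed) = 2690 − 2785 = −95 kJ

ΔH ≈ −95 kJ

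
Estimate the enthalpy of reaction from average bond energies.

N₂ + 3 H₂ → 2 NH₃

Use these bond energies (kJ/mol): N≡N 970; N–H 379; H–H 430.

Bonds broken (reactants):
  H–H: 3 × 430 = 1290
  N≡N: 1 × 970 = 970
  Σ(broken) = 2260 kJ
Bonds formed (products):
  N–H: 6 × 379 = 2274
  Σ(formed) = 2274 kJ
ΔH = Σ(broken) − Σ(formed) = 2260 − 2274 = −14 kJ

ΔH ≈ −14 kJ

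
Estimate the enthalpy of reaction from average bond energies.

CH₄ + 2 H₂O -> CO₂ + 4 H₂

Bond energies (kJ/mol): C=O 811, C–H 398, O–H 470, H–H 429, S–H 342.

ΔH ≈ +134 kJ

Bonds broken (reactants):
  C–H: 4 × 398 = 1592
  O–H: 4 × 470 = 1880
  Σ(broken) = 3472 kJ
Bonds formed (products):
  C=O: 2 × 811 = 1622
  H–H: 4 × 429 = 1716
  Σ(formed) = 3338 kJ
ΔH = Σ(broken) − Σ(formed) = 3472 − 3338 = +134 kJ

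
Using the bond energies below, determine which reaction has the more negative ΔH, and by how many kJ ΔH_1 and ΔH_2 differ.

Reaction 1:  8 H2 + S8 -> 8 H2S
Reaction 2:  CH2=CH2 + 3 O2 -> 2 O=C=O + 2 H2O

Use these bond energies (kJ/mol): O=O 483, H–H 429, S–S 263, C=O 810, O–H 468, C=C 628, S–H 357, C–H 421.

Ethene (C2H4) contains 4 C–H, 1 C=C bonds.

Reaction 2, by 1175 kJ

Reaction 1:
  Bonds broken (reactants):
    H–H: 8 × 429 = 3432
    S–S: 8 × 263 = 2104
    Σ(broken) = 5536 kJ
  Bonds formed (products):
    S–H: 16 × 357 = 5712
    Σ(formed) = 5712 kJ
  ΔH_1 = 5536 − 5712 = −176 kJ
Reaction 2:
  Bonds broken (reactants):
    C–H: 4 × 421 = 1684
    C=C: 1 × 628 = 628
    O=O: 3 × 483 = 1449
    Σ(broken) = 3761 kJ
  Bonds formed (products):
    C=O: 4 × 810 = 3240
    O–H: 4 × 468 = 1872
    Σ(formed) = 5112 kJ
  ΔH_2 = 3761 − 5112 = −1351 kJ
ΔH_1 − ΔH_2 = +1175 kJ, so reaction 2 has the more negative ΔH; |ΔH_1 − ΔH_2| = 1175 kJ.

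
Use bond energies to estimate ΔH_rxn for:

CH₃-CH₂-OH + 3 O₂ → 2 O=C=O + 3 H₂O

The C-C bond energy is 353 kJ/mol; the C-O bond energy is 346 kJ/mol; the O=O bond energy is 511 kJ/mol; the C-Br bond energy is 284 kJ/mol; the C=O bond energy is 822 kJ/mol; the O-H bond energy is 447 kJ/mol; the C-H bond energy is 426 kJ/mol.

ΔH ≈ −1161 kJ

Bonds broken (reactants):
  C-C: 1 × 353 = 353
  C-H: 5 × 426 = 2130
  C-O: 1 × 346 = 346
  O-H: 1 × 447 = 447
  O=O: 3 × 511 = 1533
  Σ(broken) = 4809 kJ
Bonds formed (products):
  C=O: 4 × 822 = 3288
  O-H: 6 × 447 = 2682
  Σ(formed) = 5970 kJ
ΔH = Σ(broken) − Σ(formed) = 4809 − 5970 = −1161 kJ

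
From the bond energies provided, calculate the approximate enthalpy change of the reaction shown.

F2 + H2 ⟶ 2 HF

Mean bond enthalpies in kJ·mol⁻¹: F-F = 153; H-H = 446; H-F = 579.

Bonds broken (reactants):
  F-F: 1 × 153 = 153
  H-H: 1 × 446 = 446
  Σ(broken) = 599 kJ
Bonds formed (products):
  H-F: 2 × 579 = 1158
  Σ(formed) = 1158 kJ
ΔH = Σ(broken) − Σ(formed) = 599 − 1158 = −559 kJ

ΔH ≈ −559 kJ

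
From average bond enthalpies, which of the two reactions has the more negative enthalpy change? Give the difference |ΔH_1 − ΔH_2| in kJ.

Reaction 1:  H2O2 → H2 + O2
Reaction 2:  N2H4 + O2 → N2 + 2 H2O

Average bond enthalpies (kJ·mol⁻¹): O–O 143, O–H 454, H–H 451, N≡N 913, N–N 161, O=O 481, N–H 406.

Reaction 1:
  Bonds broken (reactants):
    O–H: 2 × 454 = 908
    O–O: 1 × 143 = 143
    Σ(broken) = 1051 kJ
  Bonds formed (products):
    H–H: 1 × 451 = 451
    O=O: 1 × 481 = 481
    Σ(formed) = 932 kJ
  ΔH_1 = 1051 − 932 = +119 kJ
Reaction 2:
  Bonds broken (reactants):
    N–H: 4 × 406 = 1624
    N–N: 1 × 161 = 161
    O=O: 1 × 481 = 481
    Σ(broken) = 2266 kJ
  Bonds formed (products):
    N≡N: 1 × 913 = 913
    O–H: 4 × 454 = 1816
    Σ(formed) = 2729 kJ
  ΔH_2 = 2266 − 2729 = −463 kJ
ΔH_1 − ΔH_2 = +582 kJ, so reaction 2 has the more negative ΔH; |ΔH_1 − ΔH_2| = 582 kJ.

Reaction 2, by 582 kJ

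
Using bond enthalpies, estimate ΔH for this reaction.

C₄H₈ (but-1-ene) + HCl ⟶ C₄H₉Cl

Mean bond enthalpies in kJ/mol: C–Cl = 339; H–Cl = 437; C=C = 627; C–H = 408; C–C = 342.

ΔH ≈ −25 kJ

Bonds broken (reactants):
  C–C: 2 × 342 = 684
  C–H: 8 × 408 = 3264
  C=C: 1 × 627 = 627
  H–Cl: 1 × 437 = 437
  Σ(broken) = 5012 kJ
Bonds formed (products):
  C–C: 3 × 342 = 1026
  C–Cl: 1 × 339 = 339
  C–H: 9 × 408 = 3672
  Σ(formed) = 5037 kJ
ΔH = Σ(broken) − Σ(formed) = 5012 − 5037 = −25 kJ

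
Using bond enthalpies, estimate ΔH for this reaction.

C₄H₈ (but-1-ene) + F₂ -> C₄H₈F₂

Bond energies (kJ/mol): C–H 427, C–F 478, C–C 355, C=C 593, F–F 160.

Bonds broken (reactants):
  C–C: 2 × 355 = 710
  C–H: 8 × 427 = 3416
  C=C: 1 × 593 = 593
  F–F: 1 × 160 = 160
  Σ(broken) = 4879 kJ
Bonds formed (products):
  C–C: 3 × 355 = 1065
  C–F: 2 × 478 = 956
  C–H: 8 × 427 = 3416
  Σ(formed) = 5437 kJ
ΔH = Σ(broken) − Σ(formed) = 4879 − 5437 = −558 kJ

ΔH ≈ −558 kJ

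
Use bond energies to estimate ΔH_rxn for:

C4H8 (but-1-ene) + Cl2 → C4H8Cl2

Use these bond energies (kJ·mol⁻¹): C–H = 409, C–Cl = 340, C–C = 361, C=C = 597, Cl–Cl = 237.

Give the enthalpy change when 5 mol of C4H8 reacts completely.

Bonds broken (reactants):
  C–C: 2 × 361 = 722
  C–H: 8 × 409 = 3272
  C=C: 1 × 597 = 597
  Cl–Cl: 1 × 237 = 237
  Σ(broken) = 4828 kJ
Bonds formed (products):
  C–C: 3 × 361 = 1083
  C–Cl: 2 × 340 = 680
  C–H: 8 × 409 = 3272
  Σ(formed) = 5035 kJ
ΔH = Σ(broken) − Σ(formed) = 4828 − 5035 = −207 kJ
For 5× the reaction as written: 5 × (−207) = −1035 kJ

ΔH = −1035 kJ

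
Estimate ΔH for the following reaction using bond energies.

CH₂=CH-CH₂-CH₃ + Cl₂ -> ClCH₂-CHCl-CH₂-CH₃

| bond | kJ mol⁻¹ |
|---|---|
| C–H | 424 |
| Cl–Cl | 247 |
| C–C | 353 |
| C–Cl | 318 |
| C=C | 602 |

ΔH ≈ −140 kJ

Bonds broken (reactants):
  C–C: 2 × 353 = 706
  C–H: 8 × 424 = 3392
  C=C: 1 × 602 = 602
  Cl–Cl: 1 × 247 = 247
  Σ(broken) = 4947 kJ
Bonds formed (products):
  C–C: 3 × 353 = 1059
  C–Cl: 2 × 318 = 636
  C–H: 8 × 424 = 3392
  Σ(formed) = 5087 kJ
ΔH = Σ(broken) − Σ(formed) = 4947 − 5087 = −140 kJ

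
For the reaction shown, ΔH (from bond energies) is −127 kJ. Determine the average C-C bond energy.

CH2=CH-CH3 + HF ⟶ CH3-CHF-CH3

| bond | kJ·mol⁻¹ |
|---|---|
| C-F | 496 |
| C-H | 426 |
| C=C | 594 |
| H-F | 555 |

Let D be the C-C bond energy.
Σ(broken) = 1×D + 6×426 + 1×594 + 1×555 = 3705 + D
Σ(formed) = 2×D + 1×496 + 7×426 = 3478 + 2D
ΔH = Σ(broken) − Σ(formed) = (3705 + D) − (3478 + 2D) = +227 − D
Setting this equal to −127 kJ gives D = 354 kJ/mol.

D(C-C) ≈ 354 kJ/mol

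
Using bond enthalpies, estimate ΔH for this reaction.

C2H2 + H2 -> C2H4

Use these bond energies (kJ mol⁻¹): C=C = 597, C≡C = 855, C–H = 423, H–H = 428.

ΔH ≈ −160 kJ

Bonds broken (reactants):
  C≡C: 1 × 855 = 855
  C–H: 2 × 423 = 846
  H–H: 1 × 428 = 428
  Σ(broken) = 2129 kJ
Bonds formed (products):
  C–H: 4 × 423 = 1692
  C=C: 1 × 597 = 597
  Σ(formed) = 2289 kJ
ΔH = Σ(broken) − Σ(formed) = 2129 − 2289 = −160 kJ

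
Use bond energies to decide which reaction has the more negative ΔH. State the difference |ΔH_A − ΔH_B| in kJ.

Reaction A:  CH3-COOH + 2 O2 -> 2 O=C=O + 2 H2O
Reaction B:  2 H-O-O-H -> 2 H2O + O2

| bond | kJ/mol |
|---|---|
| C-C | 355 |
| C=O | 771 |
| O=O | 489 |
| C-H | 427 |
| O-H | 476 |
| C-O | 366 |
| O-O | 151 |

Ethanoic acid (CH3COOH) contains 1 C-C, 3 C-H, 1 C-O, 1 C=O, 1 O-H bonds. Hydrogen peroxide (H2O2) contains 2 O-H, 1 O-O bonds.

Reaction A, by 574 kJ

Reaction A:
  Bonds broken (reactants):
    C-C: 1 × 355 = 355
    C-H: 3 × 427 = 1281
    C-O: 1 × 366 = 366
    C=O: 1 × 771 = 771
    O-H: 1 × 476 = 476
    O=O: 2 × 489 = 978
    Σ(broken) = 4227 kJ
  Bonds formed (products):
    C=O: 4 × 771 = 3084
    O-H: 4 × 476 = 1904
    Σ(formed) = 4988 kJ
  ΔH_A = 4227 − 4988 = −761 kJ
Reaction B:
  Bonds broken (reactants):
    O-H: 4 × 476 = 1904
    O-O: 2 × 151 = 302
    Σ(broken) = 2206 kJ
  Bonds formed (products):
    O-H: 4 × 476 = 1904
    O=O: 1 × 489 = 489
    Σ(formed) = 2393 kJ
  ΔH_B = 2206 − 2393 = −187 kJ
ΔH_A − ΔH_B = −574 kJ, so reaction A has the more negative ΔH; |ΔH_A − ΔH_B| = 574 kJ.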